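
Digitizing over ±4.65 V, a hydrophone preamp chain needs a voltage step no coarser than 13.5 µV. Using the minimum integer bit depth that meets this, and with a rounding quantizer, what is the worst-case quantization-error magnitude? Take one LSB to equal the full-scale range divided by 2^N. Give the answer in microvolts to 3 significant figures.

4.43 µV

The full-scale span is 4.65 − (-4.65) = 9.3 V.
Required number of levels: 9.3/13.5 µV = 688890; smallest N with 2^N ≥ that is 20.
One LSB is 9.3 V / 1048576 = 8.8692 µV.
|e|_max = LSB/2 = 4.43 µV.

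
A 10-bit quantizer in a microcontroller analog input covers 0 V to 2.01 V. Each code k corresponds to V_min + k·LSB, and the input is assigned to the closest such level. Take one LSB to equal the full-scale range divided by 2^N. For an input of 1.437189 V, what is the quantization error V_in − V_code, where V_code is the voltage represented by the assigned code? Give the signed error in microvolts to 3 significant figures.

V_FS = 2.01 V. LSB = 2.01 V / 2^10 ≈ 1.963 mV.
Position in LSBs: (1.437189 − (0)) × 1024/2.01 = 732.1799; rounding gives k = 732.
Reconstructed level: 0 + 732 × 2.01/1024 V = 1.436835938 V.
e = 1.437189 − (1.436835938) = +353 µV.

+353 µV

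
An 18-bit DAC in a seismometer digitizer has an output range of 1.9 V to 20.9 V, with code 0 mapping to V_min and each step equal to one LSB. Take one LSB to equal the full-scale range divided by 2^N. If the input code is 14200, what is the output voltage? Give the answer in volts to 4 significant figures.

Range = 20.9 − (1.9) = 19 V. LSB = 19 V / 2^18.
V_out = V_min + code × LSB = 1.9 V + 14200 × 19 V / 262144
      = 1.9 + 1.02921 = 2.92921 V.

2.929 V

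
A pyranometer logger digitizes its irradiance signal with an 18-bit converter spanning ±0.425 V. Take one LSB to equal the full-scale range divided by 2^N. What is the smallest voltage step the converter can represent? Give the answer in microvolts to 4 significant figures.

3.242 µV

Full-scale range = 0.425 V − (-0.425 V) = 0.85 V.
There are 2^18 = 262144 steps.
LSB = 0.85 V ÷ 2^18 = 0.85/262144 V = 3.242 µV.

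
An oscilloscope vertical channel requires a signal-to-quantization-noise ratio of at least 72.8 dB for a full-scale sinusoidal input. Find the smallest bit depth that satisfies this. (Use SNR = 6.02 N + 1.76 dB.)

Solving 6.02 N ≥ 72.8 − 1.76: N ≥ 11.801. Round up → N = 12.

12 bits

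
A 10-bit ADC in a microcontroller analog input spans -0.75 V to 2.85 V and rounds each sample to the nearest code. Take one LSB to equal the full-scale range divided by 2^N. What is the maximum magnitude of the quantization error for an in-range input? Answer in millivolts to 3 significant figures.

Full-scale range = 2.85 V − (-0.75 V) = 3.6 V.
Step size = 3.6/1024 V = 3.5156 mV.
A rounding quantizer has |error| ≤ LSB/2 = 1.76 mV.

1.76 mV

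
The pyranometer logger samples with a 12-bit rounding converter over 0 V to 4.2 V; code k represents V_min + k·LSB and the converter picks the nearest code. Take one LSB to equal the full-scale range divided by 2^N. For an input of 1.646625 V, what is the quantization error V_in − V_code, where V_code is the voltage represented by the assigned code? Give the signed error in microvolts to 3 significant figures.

Span = 4.2 V. LSB = 4.2 V / 2^12 ≈ 1.025 mV.
(V_in − V_min)/LSB = (1.646625 − (0)) × 4096/4.2 = 1605.8514 → nearest code k = 1606.
V_code = V_min + k × range/2^12 = 0 + 1606 × 4.2/4096 = 1.646777344 V.
V_in − V_code = 1.646625 − (1.646777344) = −152 µV.

−152 µV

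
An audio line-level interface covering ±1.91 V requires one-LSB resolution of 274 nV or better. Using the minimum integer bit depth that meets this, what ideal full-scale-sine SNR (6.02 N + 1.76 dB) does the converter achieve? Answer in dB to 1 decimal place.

146.2 dB

Span: 1.91 V − (-1.91 V) = 3.82 V.
Levels needed ≥ 3.82/274 nV = 1.394e7. 2^24 = 16777216 suffices, so N_min = 24.
6.02(24) + 1.76 = 146.24 dB.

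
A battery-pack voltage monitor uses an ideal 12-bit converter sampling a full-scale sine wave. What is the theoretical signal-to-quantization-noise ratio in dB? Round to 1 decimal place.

SNR = 6.02·12 + 1.76 = 74.00 dB.

74.0 dB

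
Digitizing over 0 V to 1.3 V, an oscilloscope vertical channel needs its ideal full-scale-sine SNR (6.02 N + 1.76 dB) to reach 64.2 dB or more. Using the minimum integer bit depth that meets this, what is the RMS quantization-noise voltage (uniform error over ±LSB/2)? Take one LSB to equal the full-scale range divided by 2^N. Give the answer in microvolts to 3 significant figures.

183 µV

Span = 1.3 V.
Required N = ⌈(64.2 − 1.76)/6.02⌉ = ⌈10.372⌉ = 11.
Step size = 1.3/2048 V = 0.63477 mV.
V_rms = LSB/√12 = 183 µV.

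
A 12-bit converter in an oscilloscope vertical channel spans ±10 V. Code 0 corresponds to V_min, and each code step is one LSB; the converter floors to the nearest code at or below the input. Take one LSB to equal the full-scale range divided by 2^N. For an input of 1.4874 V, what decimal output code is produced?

2352

Full-scale range = 10 V − (-10 V) = 20 V. LSB = 20 V / 2^12 ≈ 4.883 mV.
code = ⌊(V_in − V_min)/LSB⌋ = ⌊(V_in − V_min) × 2^12 / range⌋
     = ⌊(1.4874 − (-10)) × 4096 / 20⌋ = ⌊11.4874 × 4096/20⌋
     = ⌊2352.620⌋ = 2352.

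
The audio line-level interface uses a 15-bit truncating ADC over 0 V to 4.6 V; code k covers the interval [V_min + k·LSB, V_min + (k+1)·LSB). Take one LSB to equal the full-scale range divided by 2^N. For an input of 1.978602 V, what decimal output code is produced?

Span = 4.6 V. LSB = 4.6 V / 2^15 ≈ 140.4 µV.
V_in − V_min = 1.978602 − (0) = 1.978602 V.
Divide by LSB: 1.978602 × 32768/4.6 = 14094.5283.
Truncating gives code 14094.

14094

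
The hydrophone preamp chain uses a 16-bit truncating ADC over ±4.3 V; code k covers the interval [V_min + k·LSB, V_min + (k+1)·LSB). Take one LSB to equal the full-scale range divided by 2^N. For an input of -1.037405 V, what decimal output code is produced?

24862

Span: 4.3 V − (-4.3 V) = 8.6 V. LSB = 8.6 V / 2^16 ≈ 131.2 µV.
V_in − V_min = -1.037405 − (-4.3) = 3.262595 V.
Divide by LSB: 3.262595 × 65536/8.6 = 24862.4914.
Truncating gives code 24862.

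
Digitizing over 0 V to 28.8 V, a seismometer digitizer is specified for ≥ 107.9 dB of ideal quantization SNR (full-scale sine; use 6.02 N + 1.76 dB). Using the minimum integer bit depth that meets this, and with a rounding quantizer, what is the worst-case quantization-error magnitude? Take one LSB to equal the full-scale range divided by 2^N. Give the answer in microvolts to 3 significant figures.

54.9 µV

Range is 28.8 V.
N ≥ (107.9 − 1.76)/6.02 = 17.631 → N_min = 18.
LSB = 28.8 V / 2^18 = 109.86 µV.
Max error for round-to-nearest is LSB/2 = 54.9 µV.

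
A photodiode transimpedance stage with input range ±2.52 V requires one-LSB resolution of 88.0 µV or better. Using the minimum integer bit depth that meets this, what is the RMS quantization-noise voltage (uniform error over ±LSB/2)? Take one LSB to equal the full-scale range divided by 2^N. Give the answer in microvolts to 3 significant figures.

The full-scale span is 2.52 − (-2.52) = 5.04 V.
Required number of levels: 5.04/88.0 µV = 57273; smallest N with 2^N ≥ that is 16.
LSB = 5.04 V / 2^16 = 76.904 µV.
σ_q = LSB/√12 = 76.904 µV/3.4641 = 22.2 µV.

22.2 µV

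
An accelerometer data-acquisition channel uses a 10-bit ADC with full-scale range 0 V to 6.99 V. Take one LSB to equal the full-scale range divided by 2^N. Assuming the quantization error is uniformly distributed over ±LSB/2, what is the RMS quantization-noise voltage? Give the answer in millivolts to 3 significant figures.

1.97 mV

Range is 6.99 V.
One LSB is 6.99 V / 1024 = 6.8262 mV.
σ_q = LSB/√12 = 6.8262 mV/3.4641 = 1.97 mV.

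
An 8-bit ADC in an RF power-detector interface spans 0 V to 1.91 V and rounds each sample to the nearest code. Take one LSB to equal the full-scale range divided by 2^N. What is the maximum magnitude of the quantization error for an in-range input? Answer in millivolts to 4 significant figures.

Range is 1.91 V.
Step size = 1.91/256 V = 7.46094 mV.
|e|_max = LSB/2 = 3.730 mV.

3.730 mV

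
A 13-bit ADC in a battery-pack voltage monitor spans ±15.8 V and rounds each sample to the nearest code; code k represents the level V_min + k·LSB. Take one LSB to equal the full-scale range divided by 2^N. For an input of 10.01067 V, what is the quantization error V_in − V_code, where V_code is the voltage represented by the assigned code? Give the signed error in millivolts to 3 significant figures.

+0.660 mV

Range = 15.8 − (-15.8) = 31.6 V. LSB = 31.6 V / 2^13 ≈ 3.857 mV.
(10.01067 − (-15.8)) / LSB = 25.81067 × 8192/31.6 = 6691.1712. Nearest integer: k = 6691.
Reconstructed level: -15.8 + 6691 × 31.6/8192 V = 10.01000977 V.
Error = V_in − V_code = 10.01067 − (10.01000977) = +0.660 mV.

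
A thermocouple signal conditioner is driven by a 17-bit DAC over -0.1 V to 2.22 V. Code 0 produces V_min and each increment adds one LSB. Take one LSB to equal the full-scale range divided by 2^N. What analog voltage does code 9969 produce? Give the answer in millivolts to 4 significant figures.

76.45 mV

The full-scale span is 2.22 − (-0.1) = 2.32 V. LSB = 2.32 V / 2^17.
V_out = V_min + code × LSB = -0.1 V + 9969 × 2.32 V / 131072
      = -0.1 + 0.176453 = 0.0764532 V.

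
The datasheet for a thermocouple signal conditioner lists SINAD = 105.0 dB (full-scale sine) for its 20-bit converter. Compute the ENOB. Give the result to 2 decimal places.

(105.0 − 1.76) / 6.02 = 103.24/6.02 = 17.1495 effective bits.

17.15 bits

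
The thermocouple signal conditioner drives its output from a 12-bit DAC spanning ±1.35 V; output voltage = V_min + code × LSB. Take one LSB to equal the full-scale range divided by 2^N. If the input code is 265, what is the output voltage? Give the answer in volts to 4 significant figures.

-1.175 V

Span: 1.35 V − (-1.35 V) = 2.7 V. LSB = 2.7 V / 2^12.
V_out = -1.35 + 265 × (2.7/4096) V
      = -1.35 V + 0.174683 V = -1.17532 V.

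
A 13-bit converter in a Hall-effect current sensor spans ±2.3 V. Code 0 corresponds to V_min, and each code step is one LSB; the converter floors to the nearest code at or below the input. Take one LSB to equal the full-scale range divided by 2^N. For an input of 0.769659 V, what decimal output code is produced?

Full-scale range = 2.3 V − (-2.3 V) = 4.6 V. LSB = 4.6 V / 2^13 ≈ 0.5615 mV.
(V_in − V_min) × 2^13/range = (0.769659 − (-2.3)) × 8192/4.6 = 5466.662.
Floor → code = 5466.

5466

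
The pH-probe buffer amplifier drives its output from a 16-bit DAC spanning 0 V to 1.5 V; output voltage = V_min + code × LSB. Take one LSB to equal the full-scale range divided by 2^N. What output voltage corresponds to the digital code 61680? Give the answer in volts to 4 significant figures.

1.412 V

Span = 1.5 V. LSB = 1.5 V / 2^16.
V_out = V_min + code × LSB = 0 V + 61680 × 1.5 V / 65536
      = 0 + 1.41174 = 1.41174 V.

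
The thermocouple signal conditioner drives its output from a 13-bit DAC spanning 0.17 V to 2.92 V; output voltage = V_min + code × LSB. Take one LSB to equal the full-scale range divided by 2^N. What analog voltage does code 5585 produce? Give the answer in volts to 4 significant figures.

The full-scale span is 2.92 − (0.17) = 2.75 V. LSB = 2.75 V / 2^13.
V_out = V_min + code × LSB = 0.17 V + 5585 × 2.75 V / 8192
      = 0.17 + 1.87485 = 2.04485 V.

2.045 V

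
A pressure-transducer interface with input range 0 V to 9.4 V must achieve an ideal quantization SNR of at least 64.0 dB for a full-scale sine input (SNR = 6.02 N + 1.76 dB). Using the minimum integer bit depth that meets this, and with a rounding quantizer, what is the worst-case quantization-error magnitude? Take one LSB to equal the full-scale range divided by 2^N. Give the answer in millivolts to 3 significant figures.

Span = 9.4 V.
N ≥ (64.0 − 1.76)/6.02 = 10.339 → N_min = 11.
One LSB is 9.4 V / 2048 = 4.5898 mV.
|e|_max = LSB/2 = 2.29 mV.

2.29 mV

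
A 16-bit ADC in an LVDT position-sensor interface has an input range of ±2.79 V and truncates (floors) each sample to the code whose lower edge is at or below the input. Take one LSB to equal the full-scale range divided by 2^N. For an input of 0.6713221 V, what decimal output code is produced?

40652

Span: 2.79 V − (-2.79 V) = 5.58 V. LSB = 5.58 V / 2^16 ≈ 85.14 µV.
code = ⌊(V_in − V_min)/LSB⌋ = ⌊(V_in − V_min) × 2^16 / range⌋
     = ⌊(0.6713221 − (-2.79)) × 65536 / 5.58⌋ = ⌊3.4613221 × 65536/5.58⌋
     = ⌊40652.546⌋ = 40652.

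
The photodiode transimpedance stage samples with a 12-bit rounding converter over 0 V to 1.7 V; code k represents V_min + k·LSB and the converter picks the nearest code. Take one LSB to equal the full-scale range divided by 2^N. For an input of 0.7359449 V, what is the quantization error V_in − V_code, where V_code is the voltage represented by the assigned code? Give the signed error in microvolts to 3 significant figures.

Span = 1.7 V. LSB = 1.7 V / 2^12 ≈ 415.0 µV.
(0.7359449 − (0)) / LSB = 0.7359449 × 4096/1.7 = 1773.1943. Nearest integer: k = 1773.
Reconstructed level: 0 + 1773 × 1.7/4096 V = 0.7358642578 V.
e = 0.7359449 − (0.7358642578) = +80.6 µV.

+80.6 µV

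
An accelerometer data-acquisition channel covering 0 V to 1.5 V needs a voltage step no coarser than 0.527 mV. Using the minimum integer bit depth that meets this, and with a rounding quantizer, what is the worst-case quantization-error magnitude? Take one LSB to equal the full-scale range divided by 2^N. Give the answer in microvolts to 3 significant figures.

Span = 1.5 V.
Levels needed ≥ 1.5/0.527 mV = 2846. 2^12 = 4096 suffices, so N_min = 12.
Step size = 1.5/4096 V = 366.21 µV.
Max error for round-to-nearest is LSB/2 = 183 µV.

183 µV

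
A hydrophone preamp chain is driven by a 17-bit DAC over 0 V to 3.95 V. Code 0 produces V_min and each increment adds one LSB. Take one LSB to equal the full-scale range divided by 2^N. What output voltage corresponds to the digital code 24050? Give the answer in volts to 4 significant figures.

Full-scale range = 3.95 V. LSB = 3.95 V / 2^17.
Output = V_min + (24050/131072) × range = 0 + 0.183487 × 3.95 V
      = 0 V + 0.724773 V = 0.724773 V.

0.7248 V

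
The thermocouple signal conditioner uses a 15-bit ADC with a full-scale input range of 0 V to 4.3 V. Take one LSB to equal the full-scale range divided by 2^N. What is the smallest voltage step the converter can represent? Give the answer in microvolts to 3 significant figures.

131 µV

V_FS = 4.3 V.
There are 2^15 = 32768 steps.
LSB = 4.3 V ÷ 2^15 = 4.3/32768 V = 131 µV.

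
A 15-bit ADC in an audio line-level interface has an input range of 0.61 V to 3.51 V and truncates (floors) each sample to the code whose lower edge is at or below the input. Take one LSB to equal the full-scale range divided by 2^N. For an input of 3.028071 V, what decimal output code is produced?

27322

Full-scale range = 3.51 V − (0.61 V) = 2.9 V. LSB = 2.9 V / 2^15 ≈ 88.50 µV.
(V_in − V_min) × 2^15/range = (3.028071 − (0.61)) × 32768/2.9 = 27322.535.
Floor → code = 27322.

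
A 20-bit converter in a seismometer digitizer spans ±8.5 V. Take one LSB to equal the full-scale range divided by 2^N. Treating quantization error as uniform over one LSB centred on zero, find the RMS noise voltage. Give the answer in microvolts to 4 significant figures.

Full-scale range = 8.5 V − (-8.5 V) = 17 V.
LSB = 17 V / 2^20 = 16.2125 µV.
σ_q = LSB/√12 = 16.2125 µV/3.4641 = 4.680 µV.

4.680 µV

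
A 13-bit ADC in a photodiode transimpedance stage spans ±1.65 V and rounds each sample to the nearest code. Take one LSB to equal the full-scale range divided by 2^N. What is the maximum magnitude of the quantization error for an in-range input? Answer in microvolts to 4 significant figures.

201.4 µV

Range = 1.65 − (-1.65) = 3.3 V.
Step size = 3.3/8192 V = 402.832 µV.
|e|_max = LSB/2 = 201.4 µV.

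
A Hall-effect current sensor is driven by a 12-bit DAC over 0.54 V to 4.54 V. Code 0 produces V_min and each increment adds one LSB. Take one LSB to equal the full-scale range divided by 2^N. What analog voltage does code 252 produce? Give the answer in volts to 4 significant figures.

0.7861 V

The full-scale span is 4.54 − (0.54) = 4 V. LSB = 4 V / 2^12.
Output = V_min + (252/4096) × range = 0.54 + 0.0615234 × 4 V
      = 0.54 + 0.246094 = 0.786094 V.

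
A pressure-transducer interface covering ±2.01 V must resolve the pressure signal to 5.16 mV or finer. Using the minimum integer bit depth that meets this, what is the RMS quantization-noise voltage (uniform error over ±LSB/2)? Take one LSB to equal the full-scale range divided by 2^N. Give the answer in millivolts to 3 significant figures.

Span: 2.01 V − (-2.01 V) = 4.02 V.
4.02 V / 5.16 mV = 779.1. Since 2^9 = 512 and 2^10 = 1024, N = 10.
LSB = 4.02 V ÷ 2^10 = 4.02/1024 V = 3.9258 mV.
σ_q = LSB/√12 = 3.9258 mV/3.4641 = 1.13 mV.

1.13 mV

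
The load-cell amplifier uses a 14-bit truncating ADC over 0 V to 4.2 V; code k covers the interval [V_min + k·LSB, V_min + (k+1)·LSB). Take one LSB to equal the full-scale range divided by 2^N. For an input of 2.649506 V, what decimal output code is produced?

V_FS = 4.2 V. LSB = 4.2 V / 2^14 ≈ 256.3 µV.
code = ⌊(V_in − V_min)/LSB⌋ = ⌊(V_in − V_min) × 2^14 / range⌋
     = ⌊(2.649506 − (0)) × 16384 / 4.2⌋ = ⌊2.649506 × 16384/4.2⌋
     = ⌊10335.597⌋ = 10335.

10335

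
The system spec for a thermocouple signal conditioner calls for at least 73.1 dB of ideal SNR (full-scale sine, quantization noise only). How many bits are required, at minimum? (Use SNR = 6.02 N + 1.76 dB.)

Solving 6.02 N ≥ 73.1 − 1.76: N ≥ 11.850. Round up → N = 12.

12 bits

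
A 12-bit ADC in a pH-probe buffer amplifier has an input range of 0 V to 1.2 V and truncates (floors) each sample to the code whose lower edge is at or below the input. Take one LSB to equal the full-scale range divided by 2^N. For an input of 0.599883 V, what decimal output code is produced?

2047

Range is 1.2 V. LSB = 1.2 V / 2^12 ≈ 293.0 µV.
code = ⌊(V_in − V_min)/LSB⌋ = ⌊(V_in − V_min) × 2^12 / range⌋
     = ⌊(0.599883 − (0)) × 4096 / 1.2⌋ = ⌊0.599883 × 4096/1.2⌋
     = ⌊2047.601⌋ = 2047.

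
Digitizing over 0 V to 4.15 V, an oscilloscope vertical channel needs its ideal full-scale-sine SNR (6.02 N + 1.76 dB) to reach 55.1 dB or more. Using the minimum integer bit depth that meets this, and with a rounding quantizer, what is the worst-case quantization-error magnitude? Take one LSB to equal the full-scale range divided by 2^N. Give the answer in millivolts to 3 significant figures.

Full-scale range = 4.15 V.
Solving 6.02 N ≥ 55.1 − 1.76: N ≥ 8.860. Round up → N = 9.
Step size = 4.15/512 V = 8.1055 mV.
|e|_max = LSB/2 = 4.05 mV.

4.05 mV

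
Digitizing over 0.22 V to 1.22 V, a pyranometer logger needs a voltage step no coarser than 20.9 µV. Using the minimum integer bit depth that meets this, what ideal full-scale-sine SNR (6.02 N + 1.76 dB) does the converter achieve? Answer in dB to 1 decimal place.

98.1 dB

Full-scale range = 1.22 V − (0.22 V) = 1 V.
Levels needed ≥ 1/20.9 µV = 47850. 2^16 = 65536 suffices, so N_min = 16.
Ideal SNR at N = 16: 6.02·16 + 1.76 = 98.1 dB.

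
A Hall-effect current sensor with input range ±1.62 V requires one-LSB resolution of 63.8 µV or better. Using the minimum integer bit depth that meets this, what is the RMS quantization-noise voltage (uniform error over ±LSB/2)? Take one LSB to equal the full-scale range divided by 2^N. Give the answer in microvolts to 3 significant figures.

Full-scale range = 1.62 V − (-1.62 V) = 3.24 V.
3.24 V / 63.8 µV = 50780. Since 2^15 = 32768 and 2^16 = 65536, N = 16.
LSB = 3.24 V / 2^16 = 49.438 µV.
σ_q = LSB/√12 = 49.438 µV/3.4641 = 14.3 µV.

14.3 µV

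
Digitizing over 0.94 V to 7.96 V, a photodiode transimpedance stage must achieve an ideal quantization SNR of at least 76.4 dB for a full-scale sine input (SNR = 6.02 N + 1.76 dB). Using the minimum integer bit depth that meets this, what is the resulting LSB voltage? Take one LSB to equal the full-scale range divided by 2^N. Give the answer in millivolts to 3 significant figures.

0.857 mV

Range = 7.96 − (0.94) = 7.02 V.
Required N = ⌈(76.4 − 1.76)/6.02⌉ = ⌈12.399⌉ = 13.
LSB = 7.02 V / 2^13 = 0.857 mV.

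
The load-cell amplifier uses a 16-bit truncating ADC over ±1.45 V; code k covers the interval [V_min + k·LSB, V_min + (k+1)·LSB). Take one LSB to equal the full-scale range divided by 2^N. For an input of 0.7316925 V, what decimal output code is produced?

Full-scale range = 1.45 V − (-1.45 V) = 2.9 V. LSB = 2.9 V / 2^16 ≈ 44.25 µV.
V_in − V_min = 0.7316925 − (-1.45) = 2.1816925 V.
Divide by LSB: 2.1816925 × 65536/2.9 = 49303.2413.
Truncating gives code 49303.

49303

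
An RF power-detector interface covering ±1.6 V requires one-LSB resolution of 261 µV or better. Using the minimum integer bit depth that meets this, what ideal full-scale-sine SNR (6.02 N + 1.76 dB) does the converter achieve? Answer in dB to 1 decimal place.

86.0 dB

Full-scale range = 1.6 V − (-1.6 V) = 3.2 V.
Required number of levels: 3.2/261 µV = 12261; smallest N with 2^N ≥ that is 14.
6.02(14) + 1.76 = 86.04 dB.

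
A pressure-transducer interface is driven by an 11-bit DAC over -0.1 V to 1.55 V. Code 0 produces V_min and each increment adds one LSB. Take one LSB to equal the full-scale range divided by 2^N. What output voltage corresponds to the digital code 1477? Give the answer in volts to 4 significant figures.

1.090 V

Span: 1.55 V − (-0.1 V) = 1.65 V. LSB = 1.65 V / 2^11.
Output = V_min + (1477/2048) × range = -0.1 + 0.721191 × 1.65 V
      = -0.1 V + 1.18997 V = 1.08997 V.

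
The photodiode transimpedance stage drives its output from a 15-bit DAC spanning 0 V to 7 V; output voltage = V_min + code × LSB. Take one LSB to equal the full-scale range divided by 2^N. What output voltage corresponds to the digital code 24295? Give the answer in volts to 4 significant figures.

5.190 V

Range is 7 V. LSB = 7 V / 2^15.
Output = V_min + (24295/32768) × range = 0 + 0.741425 × 7 V
      = 0 V + 5.18997 V = 5.18997 V.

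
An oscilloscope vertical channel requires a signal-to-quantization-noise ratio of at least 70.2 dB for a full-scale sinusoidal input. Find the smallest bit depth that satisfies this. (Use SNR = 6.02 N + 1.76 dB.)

12 bits

Solving 6.02 N ≥ 70.2 − 1.76: N ≥ 11.369. Round up → N = 12.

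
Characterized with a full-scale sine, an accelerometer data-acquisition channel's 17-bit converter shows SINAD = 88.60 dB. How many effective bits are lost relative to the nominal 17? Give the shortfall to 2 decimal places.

ENOB = (SINAD − 1.76)/6.02 = (88.60 − 1.76)/6.02 = 14.4252 bits.
Lost resolution: 17 − 14.4252 = 2.5748 bits.

2.57 bits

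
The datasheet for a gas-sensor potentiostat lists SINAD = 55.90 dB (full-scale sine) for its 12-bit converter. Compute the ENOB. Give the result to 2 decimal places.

ENOB = (55.90 − 1.76)/6.02 = 8.9934 bits.

8.99 bits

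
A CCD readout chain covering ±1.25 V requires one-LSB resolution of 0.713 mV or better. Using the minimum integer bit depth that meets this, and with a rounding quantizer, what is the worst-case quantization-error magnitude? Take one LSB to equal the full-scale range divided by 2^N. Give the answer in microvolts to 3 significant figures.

305 µV

Span: 1.25 V − (-1.25 V) = 2.5 V.
2.5 V / 0.713 mV = 3506. Since 2^11 = 2048 and 2^12 = 4096, N = 12.
Step size = 2.5/4096 V = 0.61035 mV.
|e|_max = LSB/2 = 305 µV.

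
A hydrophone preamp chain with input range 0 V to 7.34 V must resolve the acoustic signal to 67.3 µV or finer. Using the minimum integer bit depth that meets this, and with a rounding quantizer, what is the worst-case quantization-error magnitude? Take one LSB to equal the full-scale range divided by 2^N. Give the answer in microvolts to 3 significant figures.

Range is 7.34 V.
7.34 V / 67.3 µV = 109100. Since 2^16 = 65536 and 2^17 = 131072, N = 17.
LSB = 7.34 V ÷ 2^17 = 7.34/131072 V = 56.000 µV.
Half an LSB is 28.0 µV.

28.0 µV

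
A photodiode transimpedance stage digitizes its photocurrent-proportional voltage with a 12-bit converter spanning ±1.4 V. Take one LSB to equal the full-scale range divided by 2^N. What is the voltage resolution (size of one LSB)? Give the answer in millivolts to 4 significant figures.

0.6836 mV

The full-scale span is 1.4 − (-1.4) = 2.8 V.
There are 2^12 = 4096 steps.
Step size = 2.8/4096 V = 0.6836 mV.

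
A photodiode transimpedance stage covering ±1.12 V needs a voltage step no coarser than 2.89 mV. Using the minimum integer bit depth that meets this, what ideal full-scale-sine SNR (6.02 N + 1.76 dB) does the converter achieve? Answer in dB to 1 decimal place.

62.0 dB

Full-scale range = 1.12 V − (-1.12 V) = 2.24 V.
Need 2^N ≥ 2.24 V / 2.89 mV = 775.1 → N_min = 10.
6.02(10) + 1.76 = 61.96 dB.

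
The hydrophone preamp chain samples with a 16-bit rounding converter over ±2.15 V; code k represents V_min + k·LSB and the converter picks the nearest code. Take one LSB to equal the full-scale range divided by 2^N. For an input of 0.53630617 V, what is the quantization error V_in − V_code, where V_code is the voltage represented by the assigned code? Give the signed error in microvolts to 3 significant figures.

−12.8 µV

Span: 2.15 V − (-2.15 V) = 4.3 V. LSB = 4.3 V / 2^16 ≈ 65.61 µV.
(0.53630617 − (-2.15)) / LSB = 2.68630617 × 65536/4.3 = 40941.8049. Nearest integer: k = 40942.
V_code = V_min + k × range/2^16 = -2.15 + 40942 × 4.3/65536 = 0.53631896973 V.
Error = V_in − V_code = 0.53630617 − (0.53631896973) = −12.8 µV.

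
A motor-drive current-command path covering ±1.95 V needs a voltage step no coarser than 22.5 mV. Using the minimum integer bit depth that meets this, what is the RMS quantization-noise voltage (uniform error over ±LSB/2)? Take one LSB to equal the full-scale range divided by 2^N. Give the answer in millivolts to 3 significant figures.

Span: 1.95 V − (-1.95 V) = 3.9 V.
3.9 V / 22.5 mV = 173.3. Since 2^7 = 128 and 2^8 = 256, N = 8.
LSB = 3.9 V ÷ 2^8 = 3.9/256 V = 15.234 mV.
σ_q = LSB/√12 = 15.234 mV/3.4641 = 4.40 mV.

4.40 mV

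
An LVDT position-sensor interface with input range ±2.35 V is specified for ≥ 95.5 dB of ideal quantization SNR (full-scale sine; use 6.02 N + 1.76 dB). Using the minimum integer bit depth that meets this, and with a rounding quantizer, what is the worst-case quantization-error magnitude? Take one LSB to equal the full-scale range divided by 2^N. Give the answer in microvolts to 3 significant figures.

35.9 µV

Full-scale range = 2.35 V − (-2.35 V) = 4.7 V.
N ≥ (95.5 − 1.76)/6.02 = 15.571 → N_min = 16.
One LSB is 4.7 V / 65536 = 71.716 µV.
|e|_max = LSB/2 = 35.9 µV.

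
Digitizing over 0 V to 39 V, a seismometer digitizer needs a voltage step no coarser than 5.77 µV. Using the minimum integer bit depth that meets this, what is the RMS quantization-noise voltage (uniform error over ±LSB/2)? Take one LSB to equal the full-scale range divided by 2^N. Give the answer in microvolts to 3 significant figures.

1.34 µV

Full-scale range = 39 V.
Required number of levels: 39/5.77 µV = 6.7591e6; smallest N with 2^N ≥ that is 23.
One LSB is 39 V / 8388608 = 4.6492 µV.
RMS noise = LSB/√12 = 1.34 µV.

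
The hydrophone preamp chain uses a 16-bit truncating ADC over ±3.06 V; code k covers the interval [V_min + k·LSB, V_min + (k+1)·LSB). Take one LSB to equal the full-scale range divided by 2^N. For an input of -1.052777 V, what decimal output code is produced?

21494

The full-scale span is 3.06 − (-3.06) = 6.12 V. LSB = 6.12 V / 2^16 ≈ 93.38 µV.
V_in − V_min = -1.052777 − (-3.06) = 2.007223 V.
Divide by LSB: 2.007223 × 65536/6.12 = 21494.3409.
Truncating gives code 21494.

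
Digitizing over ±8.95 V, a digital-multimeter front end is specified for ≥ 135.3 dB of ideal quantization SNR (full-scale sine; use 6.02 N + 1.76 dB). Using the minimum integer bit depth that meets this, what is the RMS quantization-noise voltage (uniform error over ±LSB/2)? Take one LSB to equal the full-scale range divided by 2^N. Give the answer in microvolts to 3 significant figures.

0.616 µV

Range = 8.95 − (-8.95) = 17.9 V.
N ≥ (135.3 − 1.76)/6.02 = 22.183 → N_min = 23.
LSB = 17.9 V ÷ 2^23 = 17.9/8388608 V = 2.1338 µV.
σ_q = LSB/√12 = 2.1338 µV/3.4641 = 0.616 µV.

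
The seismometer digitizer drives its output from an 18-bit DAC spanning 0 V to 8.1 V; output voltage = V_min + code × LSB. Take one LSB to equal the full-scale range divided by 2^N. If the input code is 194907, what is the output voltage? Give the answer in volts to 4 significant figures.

6.022 V

Span = 8.1 V. LSB = 8.1 V / 2^18.
V_out = V_min + code × LSB = 0 V + 194907 × 8.1 V / 262144
      = 0 + 6.02244 = 6.02244 V.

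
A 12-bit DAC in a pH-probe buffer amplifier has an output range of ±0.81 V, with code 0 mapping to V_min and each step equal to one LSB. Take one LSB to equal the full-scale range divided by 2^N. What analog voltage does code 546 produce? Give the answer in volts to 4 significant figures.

-0.5941 V

Full-scale range = 0.81 V − (-0.81 V) = 1.62 V. LSB = 1.62 V / 2^12.
V_out = V_min + code × LSB = -0.81 V + 546 × 1.62 V / 4096
      = -0.81 V + 0.215947 V = -0.594053 V.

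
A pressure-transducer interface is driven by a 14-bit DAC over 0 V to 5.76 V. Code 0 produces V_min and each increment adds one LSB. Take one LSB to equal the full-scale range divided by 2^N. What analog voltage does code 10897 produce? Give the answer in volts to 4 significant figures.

3.831 V

Full-scale range = 5.76 V. LSB = 5.76 V / 2^14.
V_out = 0 + 10897 × (5.76/16384) V
      = 0 + 3.83098 = 3.83098 V.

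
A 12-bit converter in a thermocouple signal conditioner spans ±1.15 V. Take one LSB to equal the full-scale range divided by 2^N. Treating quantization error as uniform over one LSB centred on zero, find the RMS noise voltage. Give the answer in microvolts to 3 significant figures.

The full-scale span is 1.15 − (-1.15) = 2.3 V.
LSB = 2.3 V ÷ 2^12 = 2.3/4096 V = 0.56152 mV.
V_rms = LSB/√12 = 0.56152 mV / √12 = 162 µV.

162 µV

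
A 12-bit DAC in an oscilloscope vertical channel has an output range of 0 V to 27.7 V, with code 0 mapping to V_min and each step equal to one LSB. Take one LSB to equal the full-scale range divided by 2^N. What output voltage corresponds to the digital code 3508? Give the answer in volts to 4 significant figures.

23.72 V

Span = 27.7 V. LSB = 27.7 V / 2^12.
Output = V_min + (3508/4096) × range = 0 + 0.856445 × 27.7 V
      = 0 V + 23.7235 V = 23.7235 V.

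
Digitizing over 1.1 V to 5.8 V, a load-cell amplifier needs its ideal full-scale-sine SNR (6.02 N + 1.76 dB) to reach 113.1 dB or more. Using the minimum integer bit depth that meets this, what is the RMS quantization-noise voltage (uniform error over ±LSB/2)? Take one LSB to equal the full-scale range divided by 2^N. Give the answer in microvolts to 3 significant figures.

2.59 µV

The full-scale span is 5.8 − (1.1) = 4.7 V.
Required N = ⌈(113.1 − 1.76)/6.02⌉ = ⌈18.495⌉ = 19.
LSB = 4.7 V / 2^19 = 8.9645 µV.
RMS noise = LSB/√12 = 2.59 µV.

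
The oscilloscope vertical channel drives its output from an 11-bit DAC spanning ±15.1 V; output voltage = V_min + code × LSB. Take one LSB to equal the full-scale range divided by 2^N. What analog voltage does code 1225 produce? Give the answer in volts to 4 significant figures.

2.964 V

The full-scale span is 15.1 − (-15.1) = 30.2 V. LSB = 30.2 V / 2^11.
V_out = -15.1 + 1225 × (30.2/2048) V
      = -15.1 + 18.0640 = 2.96396 V.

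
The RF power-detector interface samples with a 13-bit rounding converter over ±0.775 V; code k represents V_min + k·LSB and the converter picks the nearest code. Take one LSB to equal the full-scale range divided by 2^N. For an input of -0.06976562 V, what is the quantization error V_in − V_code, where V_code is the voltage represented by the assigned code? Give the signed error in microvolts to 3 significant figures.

Full-scale range = 0.775 V − (-0.775 V) = 1.55 V. LSB = 1.55 V / 2^13 ≈ 189.2 µV.
(-0.06976562 − (-0.775)) / LSB = 0.70523438 × 8192/1.55 = 3727.2774. Nearest integer: k = 3727.
Reconstructed level: -0.775 + 3727 × 1.55/8192 V = -0.06981811523 V.
e = -0.06976562 − (-0.06981811523) = +52.5 µV.

+52.5 µV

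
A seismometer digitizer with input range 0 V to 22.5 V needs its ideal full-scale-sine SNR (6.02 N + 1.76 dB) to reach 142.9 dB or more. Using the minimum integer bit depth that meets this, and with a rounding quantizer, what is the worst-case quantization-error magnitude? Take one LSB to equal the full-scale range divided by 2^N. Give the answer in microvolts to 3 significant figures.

V_FS = 22.5 V.
Required N = ⌈(142.9 − 1.76)/6.02⌉ = ⌈23.445⌉ = 24.
Step size = 22.5/16777216 V = 1.3411 µV.
Half an LSB is 0.671 µV.

0.671 µV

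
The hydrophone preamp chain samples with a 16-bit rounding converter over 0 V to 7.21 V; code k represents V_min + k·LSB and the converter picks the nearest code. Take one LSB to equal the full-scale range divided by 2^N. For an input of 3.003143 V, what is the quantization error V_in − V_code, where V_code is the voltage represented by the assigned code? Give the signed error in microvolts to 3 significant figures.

Range is 7.21 V. LSB = 7.21 V / 2^16 ≈ 110.0 µV.
(3.003143 − (0)) / LSB = 3.003143 × 65536/7.21 = 27297.3619. Nearest integer: k = 27297.
V_code = 0 + (27297/65536) × 7.21 = 3.0031031799 V.
V_in − V_code = 3.003143 − (3.0031031799) = +39.8 µV.

+39.8 µV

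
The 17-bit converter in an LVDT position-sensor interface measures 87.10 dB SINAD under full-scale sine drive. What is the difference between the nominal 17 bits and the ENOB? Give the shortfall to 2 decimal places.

2.82 bits

N_eff = (87.10 − 1.76)/6.02 = 14.1761 bits.
17 − 14.1761 = 2.82 bits below nominal.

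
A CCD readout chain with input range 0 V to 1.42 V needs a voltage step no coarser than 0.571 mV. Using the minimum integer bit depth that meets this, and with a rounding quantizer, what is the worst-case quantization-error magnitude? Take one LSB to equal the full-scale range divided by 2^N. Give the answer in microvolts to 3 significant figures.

173 µV

Full-scale range = 1.42 V.
1.42 V / 0.571 mV = 2487. Since 2^11 = 2048 and 2^12 = 4096, N = 12.
Step size = 1.42/4096 V = 346.68 µV.
Max error for round-to-nearest is LSB/2 = 173 µV.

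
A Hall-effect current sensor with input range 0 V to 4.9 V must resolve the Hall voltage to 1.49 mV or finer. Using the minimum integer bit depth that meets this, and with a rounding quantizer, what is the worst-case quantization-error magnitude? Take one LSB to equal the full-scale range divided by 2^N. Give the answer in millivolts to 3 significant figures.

Range is 4.9 V.
4.9 V / 1.49 mV = 3289. Since 2^11 = 2048 and 2^12 = 4096, N = 12.
One LSB is 4.9 V / 4096 = 1.1963 mV.
Half an LSB is 0.598 mV.

0.598 mV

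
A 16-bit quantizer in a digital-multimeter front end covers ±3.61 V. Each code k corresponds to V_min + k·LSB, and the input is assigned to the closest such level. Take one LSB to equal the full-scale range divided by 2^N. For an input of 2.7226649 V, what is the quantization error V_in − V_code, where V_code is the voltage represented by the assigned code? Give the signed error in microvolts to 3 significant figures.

−38.3 µV

The full-scale span is 3.61 − (-3.61) = 7.22 V. LSB = 7.22 V / 2^16 ≈ 110.2 µV.
(V_in − V_min)/LSB = (2.7226649 − (-3.61)) × 65536/7.22 = 57481.6519 → nearest code k = 57482.
V_code = V_min + k × range/2^16 = -3.61 + 57482 × 7.22/65536 = 2.7227032471 V.
e = 2.7226649 − (2.7227032471) = −38.3 µV.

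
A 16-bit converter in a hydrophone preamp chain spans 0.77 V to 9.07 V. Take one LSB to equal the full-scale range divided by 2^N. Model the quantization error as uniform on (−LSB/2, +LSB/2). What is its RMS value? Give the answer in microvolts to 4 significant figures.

The full-scale span is 9.07 − (0.77) = 8.3 V.
LSB = 8.3 V ÷ 2^16 = 8.3/65536 V = 126.648 µV.
RMS of a uniform error over width LSB is LSB/√12 = 36.56 µV.

36.56 µV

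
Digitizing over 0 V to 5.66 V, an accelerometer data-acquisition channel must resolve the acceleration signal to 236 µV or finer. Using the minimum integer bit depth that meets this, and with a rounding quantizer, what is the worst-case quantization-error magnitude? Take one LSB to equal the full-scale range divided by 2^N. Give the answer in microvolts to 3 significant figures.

86.4 µV

Span = 5.66 V.
Required number of levels: 5.66/236 µV = 23983; smallest N with 2^N ≥ that is 15.
LSB = 5.66 V / 2^15 = 172.73 µV.
Max error for round-to-nearest is LSB/2 = 86.4 µV.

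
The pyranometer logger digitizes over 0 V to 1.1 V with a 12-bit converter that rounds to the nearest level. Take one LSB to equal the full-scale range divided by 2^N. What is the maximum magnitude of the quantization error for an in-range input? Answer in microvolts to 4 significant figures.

V_FS = 1.1 V.
Step size = 1.1/4096 V = 268.555 µV.
Worst-case error for round-to-nearest is half an LSB: 134.3 µV.

134.3 µV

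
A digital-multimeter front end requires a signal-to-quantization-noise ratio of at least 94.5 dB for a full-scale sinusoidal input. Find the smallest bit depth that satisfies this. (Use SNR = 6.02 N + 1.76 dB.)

N ≥ (94.5 − 1.76)/6.02 = 15.405 → N_min = 16.

16 bits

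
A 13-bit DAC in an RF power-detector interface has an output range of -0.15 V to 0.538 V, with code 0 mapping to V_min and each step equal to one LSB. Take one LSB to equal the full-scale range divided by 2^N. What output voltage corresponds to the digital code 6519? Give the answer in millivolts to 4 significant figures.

397.5 mV

Range = 0.538 − (-0.15) = 0.688 V. LSB = 0.688 V / 2^13.
V_out = V_min + code × LSB = -0.15 V + 6519 × 0.688 V / 8192
      = -0.15 + 0.547494 = 0.397494 V.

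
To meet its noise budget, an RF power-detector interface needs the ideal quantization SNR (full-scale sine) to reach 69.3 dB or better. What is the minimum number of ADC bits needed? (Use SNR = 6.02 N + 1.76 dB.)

Solving 6.02 N ≥ 69.3 − 1.76: N ≥ 11.219. Round up → N = 12.

12 bits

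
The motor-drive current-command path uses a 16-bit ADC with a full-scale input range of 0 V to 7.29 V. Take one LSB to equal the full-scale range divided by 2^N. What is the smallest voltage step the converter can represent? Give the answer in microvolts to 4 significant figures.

111.2 µV

V_FS = 7.29 V.
Number of codes = 2^16 = 65536.
LSB = 7.29 V ÷ 2^16 = 7.29/65536 V = 111.2 µV.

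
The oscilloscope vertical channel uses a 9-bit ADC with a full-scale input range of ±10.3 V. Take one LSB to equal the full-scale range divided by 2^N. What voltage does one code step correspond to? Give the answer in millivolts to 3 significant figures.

40.2 mV

Full-scale range = 10.3 V − (-10.3 V) = 20.6 V.
2^9 = 512 levels.
LSB = 20.6 V ÷ 2^9 = 20.6/512 V = 40.2 mV.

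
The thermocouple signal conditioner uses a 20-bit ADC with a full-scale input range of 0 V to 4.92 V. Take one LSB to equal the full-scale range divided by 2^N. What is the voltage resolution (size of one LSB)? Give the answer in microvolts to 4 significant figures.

Span = 4.92 V.
Number of codes = 2^20 = 1048576.
One LSB is 4.92 V / 1048576 = 4.692 µV.

4.692 µV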